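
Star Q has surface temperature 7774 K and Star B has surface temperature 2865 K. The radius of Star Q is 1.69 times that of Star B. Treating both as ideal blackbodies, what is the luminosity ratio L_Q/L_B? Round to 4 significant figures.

L_Q/L_B ≈ 154.8

L ∝ R²T⁴, so L_Q/L_B = (R_Q/R_B)²(T_Q/T_B)⁴ = (1.69)² × (7774/2865)⁴ = 2.8561 × 54.2100 = 154.8.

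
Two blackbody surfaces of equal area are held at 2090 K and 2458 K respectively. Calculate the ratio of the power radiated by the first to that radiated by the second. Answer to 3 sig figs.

With equal areas, P₁/P₂ = (T₁/T₂)⁴ = (2090/2458)⁴ = 0.523.

P₁/P₂ ≈ 0.523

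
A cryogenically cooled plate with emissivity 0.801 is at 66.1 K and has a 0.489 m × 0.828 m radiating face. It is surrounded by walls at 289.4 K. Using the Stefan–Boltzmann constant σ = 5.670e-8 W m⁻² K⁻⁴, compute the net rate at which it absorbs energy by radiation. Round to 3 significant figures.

Area A = 0.489 × 0.828 = 0.404892 m².
Net radiated power P_net = εσA(T⁴ − T₀⁴) = 0.801×5.670×10⁻⁸×0.404892×(66.1⁴ − 289.4⁴).
T⁴ − T₀⁴ = 1.90900×10⁷ − 7.01446×10⁹ = -6.99537×10⁹ K⁴, so P_net = -129 W — negative, meaning a net gain of 129 W.

Net gain ≈ 129 W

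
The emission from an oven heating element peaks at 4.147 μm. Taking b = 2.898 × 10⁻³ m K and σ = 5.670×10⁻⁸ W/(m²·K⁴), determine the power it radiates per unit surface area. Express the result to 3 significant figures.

Wien's law: T = b/λ_max = 2.898×10⁻³/4.147×10⁻⁶ = 698.818 K.
Then I = σT⁴ = 5.670×10⁻⁸×(698.818)⁴ = 1.35×10⁴ W/m².

I ≈ 1.35×10⁴ W/m²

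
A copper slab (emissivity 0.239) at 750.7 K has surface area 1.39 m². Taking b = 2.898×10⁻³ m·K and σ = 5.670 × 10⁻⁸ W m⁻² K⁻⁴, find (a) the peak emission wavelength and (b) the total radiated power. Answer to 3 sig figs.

λ_max ≈ 3.86 μm; P ≈ 5.98×10³ W

(a) λ_max = b/T = 2.898×10⁻³/750.7 = 3.860×10⁻⁶ m = 3.86 μm.
Area A = 1.39 m².
(b) P = εσAT⁴ = 0.239×5.670×10⁻⁸×1.39×(750.7)⁴ = 5.98×10³ W.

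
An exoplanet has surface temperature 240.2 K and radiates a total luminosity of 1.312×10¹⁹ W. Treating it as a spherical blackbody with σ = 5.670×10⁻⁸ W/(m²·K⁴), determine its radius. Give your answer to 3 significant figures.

L = 4πR²σT⁴ ⇒ R = √(L/(4πσT⁴)).
σT⁴ = 188.745 W/m², so R = √(1.312×10¹⁹/(4π×188.745)) = 7.44×10⁷ m.

R ≈ 7.44×10⁷ m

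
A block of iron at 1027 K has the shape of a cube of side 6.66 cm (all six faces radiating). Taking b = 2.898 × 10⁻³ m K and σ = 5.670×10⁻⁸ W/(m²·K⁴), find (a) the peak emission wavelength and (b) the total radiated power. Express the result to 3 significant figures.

(a) λ_max = b/T = 2.898×10⁻³/1027 = 2.822×10⁻⁶ m = 2.82 μm.
Area A = 6s² = 6×(0.0666 m)² = 0.0266134 m².
(b) P = σAT⁴ = 5.670×10⁻⁸×0.0266134×(1027)⁴ = 1.68×10³ W.

λ_max ≈ 2.82 μm; P ≈ 1.68×10³ W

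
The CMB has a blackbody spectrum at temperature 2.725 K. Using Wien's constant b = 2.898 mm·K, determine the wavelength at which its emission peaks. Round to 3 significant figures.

λ_max ≈ 1.06 mm

Wien's displacement law: λ_max = b/T = (2.898×10⁻³ m·K)/(2.725 K) = 1.063×10⁻³ m.
That is 1.06 mm, in the microwave range.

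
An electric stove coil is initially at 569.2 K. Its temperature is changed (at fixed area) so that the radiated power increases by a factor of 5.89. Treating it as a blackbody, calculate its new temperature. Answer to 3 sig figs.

T₂ ≈ 887 K

P ∝ T⁴, so T₂/T₁ = (P₂/P₁)^(1/4) = (5.89)^(1/4) = 1.55786.
T₂ = 569.2 × 1.55786 = 887 K.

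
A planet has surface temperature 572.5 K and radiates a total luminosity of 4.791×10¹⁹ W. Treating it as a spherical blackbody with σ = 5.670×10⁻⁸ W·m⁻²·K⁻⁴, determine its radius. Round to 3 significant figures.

L = 4πR²σT⁴ ⇒ R = √(L/(4πσT⁴)).
σT⁴ = 6090.95 W/m², so R = √(4.791×10¹⁹/(4π×6090.95)) = 2.50×10⁷ m.

R ≈ 2.50×10⁷ m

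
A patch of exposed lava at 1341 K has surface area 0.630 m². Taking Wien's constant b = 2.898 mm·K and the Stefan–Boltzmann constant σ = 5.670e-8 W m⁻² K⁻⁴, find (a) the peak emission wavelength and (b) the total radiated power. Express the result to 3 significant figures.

(a) λ_max = b/T = 2.898×10⁻³/1341 = 2.161×10⁻⁶ m = 2.16×10³ nm.
Area A = 0.630 m².
(b) P = σAT⁴ = 5.670×10⁻⁸×0.630×(1341)⁴ = 1.16×10⁵ W.

λ_max ≈ 2.16×10³ nm; P ≈ 1.16×10⁵ W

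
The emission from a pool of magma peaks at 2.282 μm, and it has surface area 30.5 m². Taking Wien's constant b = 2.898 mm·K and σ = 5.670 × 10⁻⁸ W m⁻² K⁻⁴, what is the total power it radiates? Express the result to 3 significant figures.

P ≈ 4.50×10⁶ W

Wien's law: T = b/λ_max = 2.898×10⁻³/2.282×10⁻⁶ = 1269.94 K.
Area A = 30.5 m².
Then P = σAT⁴ = 5.670×10⁻⁸×30.5×(1269.94)⁴ = 4.50×10⁶ W.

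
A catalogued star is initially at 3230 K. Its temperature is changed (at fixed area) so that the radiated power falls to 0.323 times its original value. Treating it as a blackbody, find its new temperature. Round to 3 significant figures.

P ∝ T⁴, so T₂/T₁ = (P₂/P₁)^(1/4) = (0.323)^(1/4) = 0.753877.
T₂ = 3230 × 0.753877 = 2.44×10³ K.

T₂ ≈ 2.44×10³ K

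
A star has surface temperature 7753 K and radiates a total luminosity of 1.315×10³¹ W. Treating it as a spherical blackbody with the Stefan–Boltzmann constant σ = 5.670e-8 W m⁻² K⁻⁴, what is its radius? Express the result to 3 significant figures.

R ≈ 7.15×10¹⁰ m

L = 4πR²σT⁴ ⇒ R = √(L/(4πσT⁴)).
σT⁴ = 2.04862×10⁸ W/m², so R = √(1.315×10³¹/(4π×2.04862×10⁸)) = 7.15×10¹⁰ m.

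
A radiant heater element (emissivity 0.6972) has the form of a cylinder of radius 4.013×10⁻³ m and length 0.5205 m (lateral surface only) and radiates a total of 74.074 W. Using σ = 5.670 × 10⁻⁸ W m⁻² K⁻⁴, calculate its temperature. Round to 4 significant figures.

T ≈ 614.7 K

Lateral area A = 2πrL = 2π×4.013×10⁻³×0.5205 = 0.0131241 m².
P = εσAT⁴ ⇒ T = (P/(εσA))^(1/4) = (74.074/(0.6972×5.670×10⁻⁸×0.0131241))^(1/4) = 614.7 K.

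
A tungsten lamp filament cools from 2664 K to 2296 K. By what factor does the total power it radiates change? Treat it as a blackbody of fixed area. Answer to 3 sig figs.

P ∝ T⁴, so P₂/P₁ = (T₂/T₁)⁴ = (2296/2664)⁴ = (0.861862)⁴ = 0.552.

P₂/P₁ ≈ 0.552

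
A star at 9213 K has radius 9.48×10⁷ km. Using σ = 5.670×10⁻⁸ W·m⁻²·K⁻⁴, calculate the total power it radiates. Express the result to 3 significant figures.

P ≈ 4.61×10³¹ W

Surface area A = 4πR² = 4π(9.48×10¹⁰ m)² = 1.12934×10²³ m².
P = σAT⁴ = 5.670×10⁻⁸ × 1.12934×10²³ × (9213)⁴ = 4.61×10³¹ W.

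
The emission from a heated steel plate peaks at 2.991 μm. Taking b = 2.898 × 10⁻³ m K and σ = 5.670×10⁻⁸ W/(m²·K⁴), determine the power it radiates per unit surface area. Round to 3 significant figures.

Wien's law: T = b/λ_max = 2.898×10⁻³/2.991×10⁻⁶ = 968.907 K.
Then I = σT⁴ = 5.670×10⁻⁸×(968.907)⁴ = 5.00×10⁴ W/m².

I ≈ 5.00×10⁴ W/m²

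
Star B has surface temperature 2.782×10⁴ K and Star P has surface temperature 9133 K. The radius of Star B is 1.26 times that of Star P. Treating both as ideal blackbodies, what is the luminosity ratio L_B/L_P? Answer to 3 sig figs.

L_B/L_P ≈ 137

L ∝ R²T⁴, so L_B/L_P = (R_B/R_P)²(T_B/T_P)⁴ = (1.26)² × (2.782×10⁴/9133)⁴ = 1.5876 × 86.0944 = 137.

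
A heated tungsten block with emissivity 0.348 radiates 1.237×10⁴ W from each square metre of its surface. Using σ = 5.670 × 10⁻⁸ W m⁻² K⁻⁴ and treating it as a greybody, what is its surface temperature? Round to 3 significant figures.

T ≈ 890 K

I = εσT⁴, so T = (I/εσ)^(1/4) = (1.237×10⁴/(0.348×5.670×10⁻⁸))^(1/4) = 890 K.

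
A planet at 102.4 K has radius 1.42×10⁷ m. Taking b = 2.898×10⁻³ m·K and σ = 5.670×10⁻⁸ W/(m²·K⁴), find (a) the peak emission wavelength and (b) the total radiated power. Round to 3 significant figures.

(a) λ_max = b/T = 2.898×10⁻³/102.4 = 2.830×10⁻⁵ m = 28.3 μm.
Surface area A = 4πR² = 4π(1.42×10⁷ m)² = 2.53388×10¹⁵ m².
(b) P = σAT⁴ = 5.670×10⁻⁸×2.53388×10¹⁵×(102.4)⁴ = 1.58×10¹⁶ W.

λ_max ≈ 28.3 μm; P ≈ 1.58×10¹⁶ W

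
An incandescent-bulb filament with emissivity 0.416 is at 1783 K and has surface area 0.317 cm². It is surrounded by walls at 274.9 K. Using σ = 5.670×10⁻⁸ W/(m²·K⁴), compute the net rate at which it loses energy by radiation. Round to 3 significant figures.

Area A = 0.317 cm² = 3.17×10⁻⁵ m².
Net radiated power P_net = εσA(T⁴ − T₀⁴) = 0.416×5.670×10⁻⁸×3.17×10⁻⁵×(1783⁴ − 274.9⁴).
T⁴ − T₀⁴ = 1.01066×10¹³ − 5.71083×10⁹ = 1.01009×10¹³ K⁴, so P_net = 7.55 W.

Net loss ≈ 7.55 W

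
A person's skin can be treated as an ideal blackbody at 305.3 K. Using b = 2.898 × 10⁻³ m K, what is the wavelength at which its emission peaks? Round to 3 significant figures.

Wien's displacement law: λ_max = b/T = (2.898×10⁻³ m·K)/(305.3 K) = 9.492×10⁻⁶ m.
That is 9.49 μm, in the infrared range.

λ_max ≈ 9.49 μm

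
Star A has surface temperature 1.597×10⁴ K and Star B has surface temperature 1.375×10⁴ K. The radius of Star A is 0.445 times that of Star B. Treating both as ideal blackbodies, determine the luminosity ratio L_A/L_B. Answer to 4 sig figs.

L_A/L_B ≈ 0.3604

L ∝ R²T⁴, so L_A/L_B = (R_A/R_B)²(T_A/T_B)⁴ = (0.445)² × (1.597×10⁴/1.375×10⁴)⁴ = 0.198025 × 1.81974 = 0.3604.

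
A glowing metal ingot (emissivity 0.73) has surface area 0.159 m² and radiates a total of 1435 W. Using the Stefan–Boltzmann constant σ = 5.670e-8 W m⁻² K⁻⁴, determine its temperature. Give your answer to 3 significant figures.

Area A = 0.159 m².
P = εσAT⁴ ⇒ T = (P/(εσA))^(1/4) = (1435/(0.73×5.670×10⁻⁸×0.159))^(1/4) = 683 K.

T ≈ 683 K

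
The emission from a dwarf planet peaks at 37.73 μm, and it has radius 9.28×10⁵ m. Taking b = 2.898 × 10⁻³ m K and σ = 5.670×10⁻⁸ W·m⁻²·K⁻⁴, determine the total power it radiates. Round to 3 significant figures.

Wien's law: T = b/λ_max = 2.898×10⁻³/3.773×10⁻⁵ = 76.8089 K.
Surface area A = 4πR² = 4π(9.28×10⁵ m)² = 1.08220×10¹³ m².
Then P = σAT⁴ = 5.670×10⁻⁸×1.08220×10¹³×(76.8089)⁴ = 2.14×10¹³ W.

P ≈ 2.14×10¹³ W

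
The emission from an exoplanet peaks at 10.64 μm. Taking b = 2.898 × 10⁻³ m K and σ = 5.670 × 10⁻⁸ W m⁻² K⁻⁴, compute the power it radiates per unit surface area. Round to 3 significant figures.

I ≈ 312 W/m²

Wien's law: T = b/λ_max = 2.898×10⁻³/1.064×10⁻⁵ = 272.368 K.
Then I = σT⁴ = 5.670×10⁻⁸×(272.368)⁴ = 312 W/m².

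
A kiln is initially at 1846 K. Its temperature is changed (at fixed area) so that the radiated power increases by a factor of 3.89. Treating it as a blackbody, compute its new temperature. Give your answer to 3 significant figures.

P ∝ T⁴, so T₂/T₁ = (P₂/P₁)^(1/4) = (3.89)^(1/4) = 1.40439.
T₂ = 1846 × 1.40439 = 2.59×10³ K.

T₂ ≈ 2.59×10³ K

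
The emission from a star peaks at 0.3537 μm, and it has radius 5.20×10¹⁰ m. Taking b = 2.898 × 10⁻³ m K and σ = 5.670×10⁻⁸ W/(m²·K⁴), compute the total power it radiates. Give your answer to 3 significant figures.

Wien's law: T = b/λ_max = 2.898×10⁻³/3.537×10⁻⁷ = 8193.38 K.
Surface area A = 4πR² = 4π(5.20×10¹⁰ m)² = 3.39795×10²² m².
Then P = σAT⁴ = 5.670×10⁻⁸×3.39795×10²²×(8193.38)⁴ = 8.68×10³⁰ W.

P ≈ 8.68×10³⁰ W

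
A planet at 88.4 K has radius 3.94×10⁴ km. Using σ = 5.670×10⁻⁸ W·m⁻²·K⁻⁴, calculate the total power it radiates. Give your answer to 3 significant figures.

P ≈ 6.75×10¹⁶ W

Surface area A = 4πR² = 4π(3.94×10⁷ m)² = 1.95075×10¹⁶ m².
P = σAT⁴ = 5.670×10⁻⁸ × 1.95075×10¹⁶ × (88.4)⁴ = 6.75×10¹⁶ W.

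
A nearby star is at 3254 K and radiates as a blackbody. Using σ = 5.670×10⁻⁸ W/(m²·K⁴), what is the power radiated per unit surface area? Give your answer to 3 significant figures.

Stefan–Boltzmann: I = σT⁴ = 5.670×10⁻⁸ × (3254)⁴ = 6.36×10⁶ W/m².

I ≈ 6.36×10⁶ W/m²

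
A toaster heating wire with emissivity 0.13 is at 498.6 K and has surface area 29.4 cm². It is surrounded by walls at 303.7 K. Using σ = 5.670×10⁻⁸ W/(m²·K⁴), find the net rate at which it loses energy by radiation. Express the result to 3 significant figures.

Area A = 29.4 cm² = 2.94×10⁻³ m².
Net radiated power P_net = εσA(T⁴ − T₀⁴) = 0.13×5.670×10⁻⁸×2.94×10⁻³×(498.6⁴ − 303.7⁴).
T⁴ − T₀⁴ = 6.18029×10¹⁰ − 8.50705×10⁹ = 5.32958×10¹⁰ K⁴, so P_net = 1.15 W.

Net loss ≈ 1.15 W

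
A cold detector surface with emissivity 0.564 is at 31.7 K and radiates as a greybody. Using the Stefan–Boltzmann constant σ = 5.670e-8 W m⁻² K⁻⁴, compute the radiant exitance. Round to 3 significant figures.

I ≈ 0.0323 W/m²

Stefan–Boltzmann: I = εσT⁴ = 0.564 × 5.670×10⁻⁸ × (31.7)⁴ = 0.0323 W/m².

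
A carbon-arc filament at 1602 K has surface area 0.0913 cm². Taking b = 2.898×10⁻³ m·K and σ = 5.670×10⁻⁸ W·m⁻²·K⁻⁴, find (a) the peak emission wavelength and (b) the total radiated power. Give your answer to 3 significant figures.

λ_max ≈ 1.81 μm; P ≈ 3.41 W

(a) λ_max = b/T = 2.898×10⁻³/1602 = 1.809×10⁻⁶ m = 1.81 μm.
Area A = 0.0913 cm² = 9.13×10⁻⁶ m².
(b) P = σAT⁴ = 5.670×10⁻⁸×9.13×10⁻⁶×(1602)⁴ = 3.41 W.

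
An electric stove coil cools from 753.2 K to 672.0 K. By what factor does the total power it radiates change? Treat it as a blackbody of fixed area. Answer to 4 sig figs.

P₂/P₁ ≈ 0.6336

P ∝ T⁴, so P₂/P₁ = (T₂/T₁)⁴ = (672.0/753.2)⁴ = (0.892193)⁴ = 0.6336.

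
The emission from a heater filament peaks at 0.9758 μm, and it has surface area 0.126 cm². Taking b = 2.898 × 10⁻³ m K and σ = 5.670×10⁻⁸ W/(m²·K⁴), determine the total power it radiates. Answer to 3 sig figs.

P ≈ 55.6 W

Wien's law: T = b/λ_max = 2.898×10⁻³/9.758×10⁻⁷ = 2969.87 K.
Area A = 0.126 cm² = 1.26×10⁻⁵ m².
Then P = σAT⁴ = 5.670×10⁻⁸×1.26×10⁻⁵×(2969.87)⁴ = 55.6 W.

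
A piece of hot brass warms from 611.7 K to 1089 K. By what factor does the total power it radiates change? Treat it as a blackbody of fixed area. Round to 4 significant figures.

P ∝ T⁴, so P₂/P₁ = (T₂/T₁)⁴ = (1089/611.7)⁴ = (1.78028)⁴ = 10.05.

P₂/P₁ ≈ 10.05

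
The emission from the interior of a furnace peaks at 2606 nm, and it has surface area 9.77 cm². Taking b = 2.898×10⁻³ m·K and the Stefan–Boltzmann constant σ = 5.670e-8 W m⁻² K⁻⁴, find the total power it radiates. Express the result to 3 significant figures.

P ≈ 84.7 W

Wien's law: T = b/λ_max = 2.898×10⁻³/2.606×10⁻⁶ = 1112.05 K.
Area A = 9.77 cm² = 9.77×10⁻⁴ m².
Then P = σAT⁴ = 5.670×10⁻⁸×9.77×10⁻⁴×(1112.05)⁴ = 84.7 W.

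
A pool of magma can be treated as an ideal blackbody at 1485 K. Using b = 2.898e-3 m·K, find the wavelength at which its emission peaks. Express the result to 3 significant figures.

Wien's displacement law: λ_max = b/T = (2.898×10⁻³ m·K)/(1485 K) = 1.952×10⁻⁶ m.
That is 1.95×10³ nm, in the infrared range.

λ_max ≈ 1.95×10³ nm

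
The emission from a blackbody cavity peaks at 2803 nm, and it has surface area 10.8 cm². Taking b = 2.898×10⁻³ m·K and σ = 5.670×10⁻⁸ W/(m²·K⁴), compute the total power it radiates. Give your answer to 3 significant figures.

Wien's law: T = b/λ_max = 2.898×10⁻³/2.803×10⁻⁶ = 1033.89 K.
Area A = 10.8 cm² = 1.08×10⁻³ m².
Then P = σAT⁴ = 5.670×10⁻⁸×1.08×10⁻³×(1033.89)⁴ = 70.0 W.

P ≈ 70.0 W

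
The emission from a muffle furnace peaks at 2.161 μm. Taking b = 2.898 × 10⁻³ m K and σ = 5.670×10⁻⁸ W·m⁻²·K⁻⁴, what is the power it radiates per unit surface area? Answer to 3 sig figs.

Wien's law: T = b/λ_max = 2.898×10⁻³/2.161×10⁻⁶ = 1341.05 K.
Then I = σT⁴ = 5.670×10⁻⁸×(1341.05)⁴ = 1.83×10⁵ W/m².

I ≈ 1.83×10⁵ W/m²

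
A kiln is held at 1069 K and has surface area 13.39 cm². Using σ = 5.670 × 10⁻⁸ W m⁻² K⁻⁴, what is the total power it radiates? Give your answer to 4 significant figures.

Area A = 13.39 cm² = 1.339×10⁻³ m².
P = σAT⁴ = 5.670×10⁻⁸ × 1.339×10⁻³ × (1069)⁴ = 99.15 W.

P ≈ 99.15 W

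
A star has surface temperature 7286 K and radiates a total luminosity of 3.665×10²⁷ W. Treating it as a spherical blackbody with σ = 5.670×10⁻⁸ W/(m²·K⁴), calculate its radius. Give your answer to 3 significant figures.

R ≈ 1.35×10⁹ m

L = 4πR²σT⁴ ⇒ R = √(L/(4πσT⁴)).
σT⁴ = 1.59786×10⁸ W/m², so R = √(3.665×10²⁷/(4π×1.59786×10⁸)) = 1.35×10⁹ m.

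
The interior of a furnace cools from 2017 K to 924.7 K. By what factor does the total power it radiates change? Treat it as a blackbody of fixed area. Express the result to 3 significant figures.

P₂/P₁ ≈ 0.0442

P ∝ T⁴, so P₂/P₁ = (T₂/T₁)⁴ = (924.7/2017)⁴ = (0.458453)⁴ = 0.0442.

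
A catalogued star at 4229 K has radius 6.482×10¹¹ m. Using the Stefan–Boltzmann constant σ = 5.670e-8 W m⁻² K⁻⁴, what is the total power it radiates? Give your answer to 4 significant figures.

Surface area A = 4πR² = 4π(6.482×10¹¹ m)² = 5.27993×10²⁴ m².
P = σAT⁴ = 5.670×10⁻⁸ × 5.27993×10²⁴ × (4229)⁴ = 9.576×10³¹ W.

P ≈ 9.576×10³¹ W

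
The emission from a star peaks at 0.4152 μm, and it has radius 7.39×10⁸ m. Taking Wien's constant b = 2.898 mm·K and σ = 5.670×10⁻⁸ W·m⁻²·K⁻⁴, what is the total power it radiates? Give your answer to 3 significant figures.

Wien's law: T = b/λ_max = 2.898×10⁻³/4.152×10⁻⁷ = 6979.77 K.
Surface area A = 4πR² = 4π(7.39×10⁸ m)² = 6.86276×10¹⁸ m².
Then P = σAT⁴ = 5.670×10⁻⁸×6.86276×10¹⁸×(6979.77)⁴ = 9.24×10²⁶ W.

P ≈ 9.24×10²⁶ W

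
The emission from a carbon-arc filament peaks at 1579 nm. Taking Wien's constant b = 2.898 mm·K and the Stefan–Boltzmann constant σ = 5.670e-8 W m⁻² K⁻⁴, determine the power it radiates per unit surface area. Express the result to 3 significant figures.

Wien's law: T = b/λ_max = 2.898×10⁻³/1.579×10⁻⁶ = 1835.34 K.
Then I = σT⁴ = 5.670×10⁻⁸×(1835.34)⁴ = 6.43×10⁵ W/m².

I ≈ 6.43×10⁵ W/m²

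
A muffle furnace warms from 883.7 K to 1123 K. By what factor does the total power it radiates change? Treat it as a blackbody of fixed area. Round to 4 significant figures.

P ∝ T⁴, so P₂/P₁ = (T₂/T₁)⁴ = (1123/883.7)⁴ = (1.27079)⁴ = 2.608.

P₂/P₁ ≈ 2.608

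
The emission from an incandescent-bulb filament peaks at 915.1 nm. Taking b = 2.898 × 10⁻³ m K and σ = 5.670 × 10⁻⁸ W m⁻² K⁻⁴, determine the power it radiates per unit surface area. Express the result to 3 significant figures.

I ≈ 5.70×10⁶ W/m²

Wien's law: T = b/λ_max = 2.898×10⁻³/9.151×10⁻⁷ = 3166.87 K.
Then I = σT⁴ = 5.670×10⁻⁸×(3166.87)⁴ = 5.70×10⁶ W/m².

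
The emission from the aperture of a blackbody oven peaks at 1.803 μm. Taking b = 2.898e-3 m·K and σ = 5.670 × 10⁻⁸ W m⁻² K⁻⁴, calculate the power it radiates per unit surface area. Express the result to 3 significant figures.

I ≈ 3.78×10⁵ W/m²

Wien's law: T = b/λ_max = 2.898×10⁻³/1.803×10⁻⁶ = 1607.32 K.
Then I = σT⁴ = 5.670×10⁻⁸×(1607.32)⁴ = 3.78×10⁵ W/m².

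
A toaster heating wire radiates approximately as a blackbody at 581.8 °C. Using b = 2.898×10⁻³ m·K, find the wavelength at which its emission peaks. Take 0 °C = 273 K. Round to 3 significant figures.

T = 581.8 °C + 273 = 854.8 K.
Wien's displacement law: λ_max = b/T = (2.898×10⁻³ m·K)/(854.8 K) = 3.390×10⁻⁶ m.
That is 3.39 μm, in the infrared range.

λ_max ≈ 3.39 μm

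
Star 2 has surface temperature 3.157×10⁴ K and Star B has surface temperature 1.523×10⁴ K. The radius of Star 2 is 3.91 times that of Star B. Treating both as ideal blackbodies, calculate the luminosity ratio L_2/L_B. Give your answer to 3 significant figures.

L ∝ R²T⁴, so L_2/L_B = (R_2/R_B)²(T_2/T_B)⁴ = (3.91)² × (3.157×10⁴/1.523×10⁴)⁴ = 15.2881 × 18.4628 = 282.

L_2/L_B ≈ 282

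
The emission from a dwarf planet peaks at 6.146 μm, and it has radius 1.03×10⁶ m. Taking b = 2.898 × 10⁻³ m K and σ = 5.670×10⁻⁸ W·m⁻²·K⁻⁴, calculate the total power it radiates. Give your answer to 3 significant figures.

P ≈ 3.74×10¹⁶ W

Wien's law: T = b/λ_max = 2.898×10⁻³/6.146×10⁻⁶ = 471.526 K.
Surface area A = 4πR² = 4π(1.03×10⁶ m)² = 1.33317×10¹³ m².
Then P = σAT⁴ = 5.670×10⁻⁸×1.33317×10¹³×(471.526)⁴ = 3.74×10¹⁶ W.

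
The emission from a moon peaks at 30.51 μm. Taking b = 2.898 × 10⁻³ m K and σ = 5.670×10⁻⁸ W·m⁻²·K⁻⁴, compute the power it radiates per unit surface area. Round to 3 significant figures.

I ≈ 4.62 W/m²

Wien's law: T = b/λ_max = 2.898×10⁻³/3.051×10⁻⁵ = 94.9853 K.
Then I = σT⁴ = 5.670×10⁻⁸×(94.9853)⁴ = 4.62 W/m².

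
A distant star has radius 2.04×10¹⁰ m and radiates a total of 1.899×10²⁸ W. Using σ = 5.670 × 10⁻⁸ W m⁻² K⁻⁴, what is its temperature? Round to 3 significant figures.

Surface area A = 4πR² = 4π(2.04×10¹⁰ m)² = 5.22962×10²¹ m².
P = σAT⁴ ⇒ T = (P/(σA))^(1/4) = (1.899×10²⁸/(5.670×10⁻⁸×5.22962×10²¹))^(1/4) = 2.83×10³ K.

T ≈ 2.83×10³ K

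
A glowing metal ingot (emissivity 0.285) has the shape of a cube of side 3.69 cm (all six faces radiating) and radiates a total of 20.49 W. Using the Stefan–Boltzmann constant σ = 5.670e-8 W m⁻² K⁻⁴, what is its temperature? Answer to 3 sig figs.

T ≈ 628 K

Area A = 6s² = 6×(0.0369 m)² = 8.16966×10⁻³ m².
P = εσAT⁴ ⇒ T = (P/(εσA))^(1/4) = (20.49/(0.285×5.670×10⁻⁸×8.16966×10⁻³))^(1/4) = 628 K.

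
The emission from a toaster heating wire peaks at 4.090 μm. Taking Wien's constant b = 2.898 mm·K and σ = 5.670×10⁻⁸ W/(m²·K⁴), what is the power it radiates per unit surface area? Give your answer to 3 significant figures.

Wien's law: T = b/λ_max = 2.898×10⁻³/4.090×10⁻⁶ = 708.557 K.
Then I = σT⁴ = 5.670×10⁻⁸×(708.557)⁴ = 1.43×10⁴ W/m².

I ≈ 1.43×10⁴ W/m²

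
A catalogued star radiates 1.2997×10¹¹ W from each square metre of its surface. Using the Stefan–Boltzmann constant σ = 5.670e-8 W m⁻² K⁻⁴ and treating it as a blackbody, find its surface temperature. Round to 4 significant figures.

I = σT⁴, so T = (I/σ)^(1/4) = (1.2997×10¹¹/(5.670×10⁻⁸))^(1/4) = 3.891×10⁴ K.

T ≈ 3.891×10⁴ K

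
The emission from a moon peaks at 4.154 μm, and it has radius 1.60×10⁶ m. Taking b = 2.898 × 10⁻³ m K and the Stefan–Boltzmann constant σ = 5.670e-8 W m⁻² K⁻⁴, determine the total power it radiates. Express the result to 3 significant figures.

P ≈ 4.32×10¹⁷ W

Wien's law: T = b/λ_max = 2.898×10⁻³/4.154×10⁻⁶ = 697.641 K.
Surface area A = 4πR² = 4π(1.60×10⁶ m)² = 3.21699×10¹³ m².
Then P = σAT⁴ = 5.670×10⁻⁸×3.21699×10¹³×(697.641)⁴ = 4.32×10¹⁷ W.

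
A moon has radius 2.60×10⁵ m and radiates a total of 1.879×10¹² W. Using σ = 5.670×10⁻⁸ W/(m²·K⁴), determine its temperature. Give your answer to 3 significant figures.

Surface area A = 4πR² = 4π(2.60×10⁵ m)² = 8.49487×10¹¹ m².
P = σAT⁴ ⇒ T = (P/(σA))^(1/4) = (1.879×10¹²/(5.670×10⁻⁸×8.49487×10¹¹))^(1/4) = 79.0 K.

T ≈ 79.0 K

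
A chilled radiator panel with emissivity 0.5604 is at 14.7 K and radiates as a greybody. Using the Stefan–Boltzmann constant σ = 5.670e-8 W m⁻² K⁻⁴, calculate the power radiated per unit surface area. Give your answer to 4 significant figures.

Stefan–Boltzmann: I = εσT⁴ = 0.5604 × 5.670×10⁻⁸ × (14.7)⁴ = 1.484×10⁻³ W/m².

I ≈ 1.484×10⁻³ W/m²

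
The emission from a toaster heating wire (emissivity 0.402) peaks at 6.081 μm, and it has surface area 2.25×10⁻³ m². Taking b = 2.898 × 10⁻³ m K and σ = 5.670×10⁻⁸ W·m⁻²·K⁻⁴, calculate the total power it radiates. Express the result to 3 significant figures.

P ≈ 2.65 W

Wien's law: T = b/λ_max = 2.898×10⁻³/6.081×10⁻⁶ = 476.566 K.
Area A = 2.25×10⁻³ m².
Then P = εσAT⁴ = 0.402×5.670×10⁻⁸×2.25×10⁻³×(476.566)⁴ = 2.65 W.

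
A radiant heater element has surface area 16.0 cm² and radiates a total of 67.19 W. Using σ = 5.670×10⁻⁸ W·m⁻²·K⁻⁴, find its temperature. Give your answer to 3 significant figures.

T ≈ 928 K

Area A = 16.0 cm² = 1.60×10⁻³ m².
P = σAT⁴ ⇒ T = (P/(σA))^(1/4) = (67.19/(5.670×10⁻⁸×1.60×10⁻³))^(1/4) = 928 K.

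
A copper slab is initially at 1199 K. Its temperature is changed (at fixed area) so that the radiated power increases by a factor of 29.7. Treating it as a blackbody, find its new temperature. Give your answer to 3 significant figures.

T₂ ≈ 2.80×10³ K

P ∝ T⁴, so T₂/T₁ = (P₂/P₁)^(1/4) = (29.7)^(1/4) = 2.33447.
T₂ = 1199 × 2.33447 = 2.80×10³ K.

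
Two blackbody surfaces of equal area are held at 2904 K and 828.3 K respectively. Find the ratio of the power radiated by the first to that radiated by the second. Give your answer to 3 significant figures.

P₁/P₂ ≈ 151

With equal areas, P₁/P₂ = (T₁/T₂)⁴ = (2904/828.3)⁴ = 151.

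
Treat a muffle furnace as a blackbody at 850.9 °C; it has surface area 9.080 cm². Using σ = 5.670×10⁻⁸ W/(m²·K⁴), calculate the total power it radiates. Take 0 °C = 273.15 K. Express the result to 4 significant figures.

P ≈ 82.19 W

T = 850.9 °C + 273.15 = 1124.05 K.
Area A = 9.080 cm² = 9.080×10⁻⁴ m².
P = σAT⁴ = 5.670×10⁻⁸ × 9.080×10⁻⁴ × (1124.05)⁴ = 82.19 W.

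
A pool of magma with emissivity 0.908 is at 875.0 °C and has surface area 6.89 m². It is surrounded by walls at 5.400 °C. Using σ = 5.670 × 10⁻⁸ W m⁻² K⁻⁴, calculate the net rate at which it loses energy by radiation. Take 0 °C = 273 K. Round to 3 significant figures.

T = 875.0 °C + 273 = 1148.0 K.
Surroundings: T = 5.400 °C + 273 = 278.400 K.
Area A = 6.89 m².
Net radiated power P_net = εσA(T⁴ − T₀⁴) = 0.908×5.670×10⁻⁸×6.89×(1148.0⁴ − 278.400⁴).
T⁴ − T₀⁴ = 1.73687×10¹² − 6.00727×10⁹ = 1.73086×10¹² K⁴, so P_net = 6.14×10⁵ W.

Net loss ≈ 6.14×10⁵ W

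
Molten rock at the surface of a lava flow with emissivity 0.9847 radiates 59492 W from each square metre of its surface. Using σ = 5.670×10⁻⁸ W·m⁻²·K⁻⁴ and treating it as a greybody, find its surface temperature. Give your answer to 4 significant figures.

I = εσT⁴, so T = (I/εσ)^(1/4) = (59492/(0.9847×5.670×10⁻⁸))^(1/4) = 1016 K.

T ≈ 1016 K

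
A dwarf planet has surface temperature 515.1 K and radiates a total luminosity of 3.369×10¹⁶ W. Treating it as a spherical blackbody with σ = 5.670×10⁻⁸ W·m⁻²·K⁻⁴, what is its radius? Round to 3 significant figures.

R ≈ 8.20×10⁵ m

L = 4πR²σT⁴ ⇒ R = √(L/(4πσT⁴)).
σT⁴ = 3991.62 W/m², so R = √(3.369×10¹⁶/(4π×3991.62)) = 8.20×10⁵ m.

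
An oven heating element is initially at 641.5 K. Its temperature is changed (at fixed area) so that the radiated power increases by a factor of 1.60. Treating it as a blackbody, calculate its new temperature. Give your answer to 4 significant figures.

T₂ ≈ 721.5 K

P ∝ T⁴, so T₂/T₁ = (P₂/P₁)^(1/4) = (1.60)^(1/4) = 1.12468.
T₂ = 641.5 × 1.12468 = 721.5 K.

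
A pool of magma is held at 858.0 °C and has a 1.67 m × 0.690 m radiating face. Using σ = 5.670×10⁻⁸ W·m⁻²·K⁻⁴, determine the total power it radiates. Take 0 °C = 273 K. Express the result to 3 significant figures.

T = 858.0 °C + 273 = 1131.0 K.
Area A = 1.67 × 0.690 = 1.1523 m².
P = σAT⁴ = 5.670×10⁻⁸ × 1.1523 × (1131.0)⁴ = 1.07×10⁵ W.

P ≈ 1.07×10⁵ W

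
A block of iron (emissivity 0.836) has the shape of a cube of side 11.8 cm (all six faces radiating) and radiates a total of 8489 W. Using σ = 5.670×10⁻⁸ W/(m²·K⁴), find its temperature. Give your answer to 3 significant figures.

T ≈ 1.21×10³ K

Area A = 6s² = 6×(0.118 m)² = 0.083544 m².
P = εσAT⁴ ⇒ T = (P/(εσA))^(1/4) = (8489/(0.836×5.670×10⁻⁸×0.083544))^(1/4) = 1.21×10³ K.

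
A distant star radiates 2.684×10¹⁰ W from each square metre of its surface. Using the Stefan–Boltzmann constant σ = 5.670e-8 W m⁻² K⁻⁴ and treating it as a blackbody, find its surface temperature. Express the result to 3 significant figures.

T ≈ 2.62×10⁴ K

I = σT⁴, so T = (I/σ)^(1/4) = (2.684×10¹⁰/(5.670×10⁻⁸))^(1/4) = 2.62×10⁴ K.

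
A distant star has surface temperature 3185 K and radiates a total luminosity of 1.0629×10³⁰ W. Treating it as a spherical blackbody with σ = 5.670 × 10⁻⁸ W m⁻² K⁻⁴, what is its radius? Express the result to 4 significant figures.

R ≈ 1.204×10¹¹ m

L = 4πR²σT⁴ ⇒ R = √(L/(4πσT⁴)).
σT⁴ = 5.83473×10⁶ W/m², so R = √(1.0629×10³⁰/(4π×5.83473×10⁶)) = 1.204×10¹¹ m.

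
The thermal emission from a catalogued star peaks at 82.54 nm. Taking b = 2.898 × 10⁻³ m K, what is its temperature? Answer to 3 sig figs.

T ≈ 3.51×10⁴ K

Wien's law gives T = b/λ_max = (2.898×10⁻³ m·K)/(8.254×10⁻⁸ m) = 3.51×10⁴ K.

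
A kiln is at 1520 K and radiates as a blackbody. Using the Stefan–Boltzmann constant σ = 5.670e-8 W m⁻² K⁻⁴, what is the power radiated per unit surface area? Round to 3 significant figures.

Stefan–Boltzmann: I = σT⁴ = 5.670×10⁻⁸ × (1520)⁴ = 3.03×10⁵ W/m².

I ≈ 3.03×10⁵ W/m²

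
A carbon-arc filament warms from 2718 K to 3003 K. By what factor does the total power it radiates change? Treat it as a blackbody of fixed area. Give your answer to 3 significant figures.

P ∝ T⁴, so P₂/P₁ = (T₂/T₁)⁴ = (3003/2718)⁴ = (1.10486)⁴ = 1.49.

P₂/P₁ ≈ 1.49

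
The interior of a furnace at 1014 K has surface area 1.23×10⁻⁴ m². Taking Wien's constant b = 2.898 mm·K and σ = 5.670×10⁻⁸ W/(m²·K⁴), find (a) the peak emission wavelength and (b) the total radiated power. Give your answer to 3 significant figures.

λ_max ≈ 2.86 μm; P ≈ 7.37 W

(a) λ_max = b/T = 2.898×10⁻³/1014 = 2.858×10⁻⁶ m = 2.86 μm.
Area A = 1.23×10⁻⁴ m².
(b) P = σAT⁴ = 5.670×10⁻⁸×1.23×10⁻⁴×(1014)⁴ = 7.37 W.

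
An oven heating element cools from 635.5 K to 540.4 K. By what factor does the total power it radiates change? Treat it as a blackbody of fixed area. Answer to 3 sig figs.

P₂/P₁ ≈ 0.523

P ∝ T⁴, so P₂/P₁ = (T₂/T₁)⁴ = (540.4/635.5)⁴ = (0.850354)⁴ = 0.523.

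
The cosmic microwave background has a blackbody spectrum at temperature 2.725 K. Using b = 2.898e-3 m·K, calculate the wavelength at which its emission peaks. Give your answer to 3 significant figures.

λ_max ≈ 1.06 mm

Wien's displacement law: λ_max = b/T = (2.898×10⁻³ m·K)/(2.725 K) = 1.063×10⁻³ m.
That is 1.06 mm, in the microwave range.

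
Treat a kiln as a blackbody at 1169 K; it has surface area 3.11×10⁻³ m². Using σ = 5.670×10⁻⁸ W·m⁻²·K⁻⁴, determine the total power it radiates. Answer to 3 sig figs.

Area A = 3.11×10⁻³ m².
P = σAT⁴ = 5.670×10⁻⁸ × 3.11×10⁻³ × (1169)⁴ = 329 W.

P ≈ 329 W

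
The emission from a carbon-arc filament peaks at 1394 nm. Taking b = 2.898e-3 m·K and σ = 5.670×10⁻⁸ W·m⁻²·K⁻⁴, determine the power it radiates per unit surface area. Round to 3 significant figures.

I ≈ 1.06×10⁶ W/m²

Wien's law: T = b/λ_max = 2.898×10⁻³/1.394×10⁻⁶ = 2078.91 K.
Then I = σT⁴ = 5.670×10⁻⁸×(2078.91)⁴ = 1.06×10⁶ W/m².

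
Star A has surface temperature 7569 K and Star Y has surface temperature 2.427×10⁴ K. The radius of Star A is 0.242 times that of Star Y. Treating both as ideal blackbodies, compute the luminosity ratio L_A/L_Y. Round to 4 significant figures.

L ∝ R²T⁴, so L_A/L_Y = (R_A/R_Y)²(T_A/T_Y)⁴ = (0.242)² × (7569/2.427×10⁴)⁴ = 0.058564 × 9.45965×10⁻³ = 5.540×10⁻⁴.

L_A/L_Y ≈ 5.540×10⁻⁴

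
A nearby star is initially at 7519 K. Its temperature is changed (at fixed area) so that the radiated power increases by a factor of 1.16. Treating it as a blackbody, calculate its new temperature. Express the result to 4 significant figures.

T₂ ≈ 7803 K

P ∝ T⁴, so T₂/T₁ = (P₂/P₁)^(1/4) = (1.16)^(1/4) = 1.03780.
T₂ = 7519 × 1.03780 = 7803 K.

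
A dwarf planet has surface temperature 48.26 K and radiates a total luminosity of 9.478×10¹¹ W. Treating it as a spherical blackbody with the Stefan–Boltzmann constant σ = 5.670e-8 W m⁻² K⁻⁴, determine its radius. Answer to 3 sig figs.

R ≈ 4.95×10⁵ m

L = 4πR²σT⁴ ⇒ R = √(L/(4πσT⁴)).
σT⁴ = 0.307562 W/m², so R = √(9.478×10¹¹/(4π×0.307562)) = 4.95×10⁵ m.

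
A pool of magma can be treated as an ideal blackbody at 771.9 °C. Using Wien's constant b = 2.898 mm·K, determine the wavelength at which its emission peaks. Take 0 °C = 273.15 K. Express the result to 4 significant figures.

T = 771.9 °C + 273.15 = 1045.05 K.
Wien's displacement law: λ_max = b/T = (2.898×10⁻³ m·K)/(1045.05 K) = 2.7731×10⁻⁶ m.
That is 2.773 μm, in the infrared range.

λ_max ≈ 2.773 μm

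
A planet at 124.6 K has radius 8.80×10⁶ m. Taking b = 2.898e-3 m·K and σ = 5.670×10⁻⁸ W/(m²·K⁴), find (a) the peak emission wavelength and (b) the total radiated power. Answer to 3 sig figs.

(a) λ_max = b/T = 2.898×10⁻³/124.6 = 2.326×10⁻⁵ m = 23.3 μm.
Surface area A = 4πR² = 4π(8.80×10⁶ m)² = 9.73140×10¹⁴ m².
(b) P = σAT⁴ = 5.670×10⁻⁸×9.73140×10¹⁴×(124.6)⁴ = 1.33×10¹⁶ W.

λ_max ≈ 23.3 μm; P ≈ 1.33×10¹⁶ W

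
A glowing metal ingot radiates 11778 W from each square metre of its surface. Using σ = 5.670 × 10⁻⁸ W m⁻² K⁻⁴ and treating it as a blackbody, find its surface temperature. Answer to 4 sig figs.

T ≈ 675.1 K

I = σT⁴, so T = (I/σ)^(1/4) = (11778/(5.670×10⁻⁸))^(1/4) = 675.1 K.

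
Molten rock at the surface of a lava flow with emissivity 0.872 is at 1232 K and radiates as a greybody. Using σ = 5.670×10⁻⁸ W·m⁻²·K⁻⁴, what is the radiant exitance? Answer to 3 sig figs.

Stefan–Boltzmann: I = εσT⁴ = 0.872 × 5.670×10⁻⁸ × (1232)⁴ = 1.14×10⁵ W/m².

I ≈ 1.14×10⁵ W/m²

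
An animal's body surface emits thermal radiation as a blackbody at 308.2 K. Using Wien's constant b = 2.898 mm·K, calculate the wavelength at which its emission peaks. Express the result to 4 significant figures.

λ_max ≈ 9.403 μm

Wien's displacement law: λ_max = b/T = (2.898×10⁻³ m·K)/(308.2 K) = 9.4030×10⁻⁶ m.
That is 9.403 μm, in the infrared range.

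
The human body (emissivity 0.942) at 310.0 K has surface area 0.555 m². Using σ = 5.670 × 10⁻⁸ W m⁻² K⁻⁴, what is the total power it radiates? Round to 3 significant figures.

Area A = 0.555 m².
P = εσAT⁴ = 0.942 × 5.670×10⁻⁸ × 0.555 × (310.0)⁴ = 274 W.

P ≈ 274 W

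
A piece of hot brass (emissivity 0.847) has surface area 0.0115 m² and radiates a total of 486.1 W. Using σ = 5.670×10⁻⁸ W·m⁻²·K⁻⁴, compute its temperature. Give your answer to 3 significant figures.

T ≈ 969 K

Area A = 0.0115 m².
P = εσAT⁴ ⇒ T = (P/(εσA))^(1/4) = (486.1/(0.847×5.670×10⁻⁸×0.0115))^(1/4) = 969 K.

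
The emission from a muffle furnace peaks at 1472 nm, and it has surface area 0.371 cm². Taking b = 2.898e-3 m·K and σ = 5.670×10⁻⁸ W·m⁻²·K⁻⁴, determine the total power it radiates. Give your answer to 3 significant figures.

P ≈ 31.6 W

Wien's law: T = b/λ_max = 2.898×10⁻³/1.472×10⁻⁶ = 1968.75 K.
Area A = 0.371 cm² = 3.71×10⁻⁵ m².
Then P = σAT⁴ = 5.670×10⁻⁸×3.71×10⁻⁵×(1968.75)⁴ = 31.6 W.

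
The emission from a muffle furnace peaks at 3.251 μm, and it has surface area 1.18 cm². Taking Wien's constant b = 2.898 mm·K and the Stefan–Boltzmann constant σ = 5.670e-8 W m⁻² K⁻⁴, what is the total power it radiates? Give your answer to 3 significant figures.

P ≈ 4.22 W

Wien's law: T = b/λ_max = 2.898×10⁻³/3.251×10⁻⁶ = 891.418 K.
Area A = 1.18 cm² = 1.18×10⁻⁴ m².
Then P = σAT⁴ = 5.670×10⁻⁸×1.18×10⁻⁴×(891.418)⁴ = 4.22 W.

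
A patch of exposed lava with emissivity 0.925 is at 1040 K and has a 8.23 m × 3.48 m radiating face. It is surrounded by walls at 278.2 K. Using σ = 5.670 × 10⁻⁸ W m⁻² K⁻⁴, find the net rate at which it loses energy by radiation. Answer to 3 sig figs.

Area A = 8.23 × 3.48 = 28.6404 m².
Net radiated power P_net = εσA(T⁴ − T₀⁴) = 0.925×5.670×10⁻⁸×28.6404×(1040⁴ − 278.2⁴).
T⁴ − T₀⁴ = 1.16986×10¹² − 5.99002×10⁹ = 1.16387×10¹² K⁴, so P_net = 1.75×10⁶ W.

Net loss ≈ 1.75×10⁶ W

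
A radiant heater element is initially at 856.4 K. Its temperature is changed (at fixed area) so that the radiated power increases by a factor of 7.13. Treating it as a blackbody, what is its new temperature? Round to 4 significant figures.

T₂ ≈ 1399 K

P ∝ T⁴, so T₂/T₁ = (P₂/P₁)^(1/4) = (7.13)^(1/4) = 1.63408.
T₂ = 856.4 × 1.63408 = 1399 K.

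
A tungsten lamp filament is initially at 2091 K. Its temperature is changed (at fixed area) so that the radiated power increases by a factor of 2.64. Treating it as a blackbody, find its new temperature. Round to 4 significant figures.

P ∝ T⁴, so T₂/T₁ = (P₂/P₁)^(1/4) = (2.64)^(1/4) = 1.27468.
T₂ = 2091 × 1.27468 = 2665 K.

T₂ ≈ 2665 K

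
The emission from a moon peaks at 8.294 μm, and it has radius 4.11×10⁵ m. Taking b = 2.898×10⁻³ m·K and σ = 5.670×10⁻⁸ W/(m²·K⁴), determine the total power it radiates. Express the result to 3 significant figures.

P ≈ 1.79×10¹⁵ W

Wien's law: T = b/λ_max = 2.898×10⁻³/8.294×10⁻⁶ = 349.409 K.
Surface area A = 4πR² = 4π(4.11×10⁵ m)² = 2.12272×10¹² m².
Then P = σAT⁴ = 5.670×10⁻⁸×2.12272×10¹²×(349.409)⁴ = 1.79×10¹⁵ W.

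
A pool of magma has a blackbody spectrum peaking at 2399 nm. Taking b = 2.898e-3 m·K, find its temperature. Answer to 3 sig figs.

Wien's law gives T = b/λ_max = (2.898×10⁻³ m·K)/(2.399×10⁻⁶ m) = 1.21×10³ K.

T ≈ 1.21×10³ K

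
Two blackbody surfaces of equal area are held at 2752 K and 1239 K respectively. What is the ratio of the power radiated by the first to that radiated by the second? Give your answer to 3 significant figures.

With equal areas, P₁/P₂ = (T₁/T₂)⁴ = (2752/1239)⁴ = 24.3.

P₁/P₂ ≈ 24.3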